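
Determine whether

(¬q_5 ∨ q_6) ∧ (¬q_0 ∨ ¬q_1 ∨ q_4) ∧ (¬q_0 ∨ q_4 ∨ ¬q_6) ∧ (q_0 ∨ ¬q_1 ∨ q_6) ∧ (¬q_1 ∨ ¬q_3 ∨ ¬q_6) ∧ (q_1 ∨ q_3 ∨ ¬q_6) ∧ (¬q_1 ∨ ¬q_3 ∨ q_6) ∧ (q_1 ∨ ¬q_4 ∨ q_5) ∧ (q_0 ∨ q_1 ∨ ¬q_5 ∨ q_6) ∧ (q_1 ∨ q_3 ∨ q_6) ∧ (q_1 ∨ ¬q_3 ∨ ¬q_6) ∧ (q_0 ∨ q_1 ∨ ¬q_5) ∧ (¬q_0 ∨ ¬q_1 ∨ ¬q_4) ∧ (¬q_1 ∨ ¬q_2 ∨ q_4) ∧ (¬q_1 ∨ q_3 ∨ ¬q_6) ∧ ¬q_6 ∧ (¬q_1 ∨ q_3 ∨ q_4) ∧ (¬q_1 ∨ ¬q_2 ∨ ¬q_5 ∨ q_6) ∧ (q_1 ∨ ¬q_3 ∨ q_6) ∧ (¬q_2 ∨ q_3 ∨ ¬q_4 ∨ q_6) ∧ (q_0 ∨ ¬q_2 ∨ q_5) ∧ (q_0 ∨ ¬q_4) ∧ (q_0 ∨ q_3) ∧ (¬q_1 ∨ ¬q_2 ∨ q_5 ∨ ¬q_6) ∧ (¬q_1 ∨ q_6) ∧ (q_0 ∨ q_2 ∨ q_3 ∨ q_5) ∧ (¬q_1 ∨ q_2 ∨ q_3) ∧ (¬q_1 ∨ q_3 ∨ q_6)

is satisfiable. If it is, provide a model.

Case q_6 = True:
  Clause (¬q_6) is falsified — contradiction.
Case q_6 = False:
  (¬q_5 ∨ q_6) forces q_5 = False.
  (¬q_1 ∨ q_6) forces q_1 = False.
  (q_1 ∨ ¬q_4 ∨ q_5) forces q_4 = False.
  (q_1 ∨ q_3 ∨ q_6) forces q_3 = True.
  Clause (q_1 ∨ ¬q_3 ∨ q_6) is falsified — contradiction.
Both cases fail, so the formula is unsatisfiable.

No satisfying assignment exists.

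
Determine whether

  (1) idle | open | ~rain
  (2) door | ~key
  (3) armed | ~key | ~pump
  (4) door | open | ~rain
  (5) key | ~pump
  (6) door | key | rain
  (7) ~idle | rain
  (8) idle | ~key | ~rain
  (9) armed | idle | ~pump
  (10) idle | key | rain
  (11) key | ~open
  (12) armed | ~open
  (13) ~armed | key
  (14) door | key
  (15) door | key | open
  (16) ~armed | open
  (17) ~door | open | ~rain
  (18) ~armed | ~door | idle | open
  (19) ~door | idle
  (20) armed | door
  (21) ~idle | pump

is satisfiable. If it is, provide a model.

Try door = False:
  (door | ~key) forces key = False.
  clause (door | key) is falsified — backtrack.
So door = True.
  then (~door | idle) forces idle = True.
  then (~idle | pump) forces pump = True.
  then (key | ~pump) forces key = True.
  then (~idle | rain) forces rain = True.
  then (~door | open | ~rain) forces open = True.
  then (armed | ~key | ~pump) forces armed = True.
All clauses satisfied.

door: True; rain: True; key: True; pump: True; armed: True; idle: True; open: True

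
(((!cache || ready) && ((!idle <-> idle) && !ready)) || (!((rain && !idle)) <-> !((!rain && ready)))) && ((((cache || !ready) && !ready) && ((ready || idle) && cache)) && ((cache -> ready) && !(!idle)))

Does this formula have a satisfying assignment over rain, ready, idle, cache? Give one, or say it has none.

Case idle = True: the formula simplifies to !((!rain && ready)) && ((((cache || !ready) && !ready) && cache) && (cache -> ready)).
  ready = True: the conjunct !ready is False.
  ready = False: simplifies to cache && !cache.
    cache = True: the conjunct !cache is False.
    cache = False: the conjunct cache is False.
Case idle = False: the conjunct !(!idle) becomes !(!False) = False.
Both cases fail — unsatisfiable.

Unsatisfiable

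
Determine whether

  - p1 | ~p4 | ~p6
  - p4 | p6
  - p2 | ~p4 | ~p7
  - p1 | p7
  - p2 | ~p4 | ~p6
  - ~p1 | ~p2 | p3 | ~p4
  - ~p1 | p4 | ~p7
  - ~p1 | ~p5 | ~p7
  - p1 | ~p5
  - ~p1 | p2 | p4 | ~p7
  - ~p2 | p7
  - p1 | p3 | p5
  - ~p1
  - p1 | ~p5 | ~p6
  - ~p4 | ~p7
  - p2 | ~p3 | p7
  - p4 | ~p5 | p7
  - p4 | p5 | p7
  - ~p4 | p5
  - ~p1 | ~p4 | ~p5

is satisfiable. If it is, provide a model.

p1 = False, p2 = True, p3 = True, p4 = False, p5 = False, p6 = True, p7 = True

Unit clause (~p1) forces p1 = False.
In (p1 | p7) only p7 is left, so p7 = True.
In (p1 | ~p5) only ~p5 is left, so p5 = False.
In (p1 | p3 | p5) only p3 is left, so p3 = True.
In (~p4 | ~p7) only ~p4 is left, so p4 = False.
In (p4 | p6) only p6 is left, so p6 = True.
Set p2 = True.
All clauses satisfied.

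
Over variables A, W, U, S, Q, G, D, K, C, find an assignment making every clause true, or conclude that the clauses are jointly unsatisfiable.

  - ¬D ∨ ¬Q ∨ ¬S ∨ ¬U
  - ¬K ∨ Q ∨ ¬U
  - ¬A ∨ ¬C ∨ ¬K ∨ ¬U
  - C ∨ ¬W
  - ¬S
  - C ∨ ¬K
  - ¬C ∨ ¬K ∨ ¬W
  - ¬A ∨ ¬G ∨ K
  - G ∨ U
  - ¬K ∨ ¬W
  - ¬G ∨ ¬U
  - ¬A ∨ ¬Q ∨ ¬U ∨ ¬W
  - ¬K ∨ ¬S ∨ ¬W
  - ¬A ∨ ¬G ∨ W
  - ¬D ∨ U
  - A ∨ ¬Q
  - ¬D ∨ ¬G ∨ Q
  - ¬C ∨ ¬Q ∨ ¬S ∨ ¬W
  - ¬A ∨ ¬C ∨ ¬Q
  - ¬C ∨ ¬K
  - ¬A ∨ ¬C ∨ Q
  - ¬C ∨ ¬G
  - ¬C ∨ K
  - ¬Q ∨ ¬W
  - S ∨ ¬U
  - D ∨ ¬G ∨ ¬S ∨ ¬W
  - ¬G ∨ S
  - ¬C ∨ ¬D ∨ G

The formula is unsatisfiable.

Case S = True:
  Clause (¬S) is falsified — contradiction.
Case S = False:
  (S ∨ ¬U) forces U = False.
  (G ∨ U) forces G = True.
  Clause (¬G ∨ S) is falsified — contradiction.
Both cases fail, so the formula is unsatisfiable.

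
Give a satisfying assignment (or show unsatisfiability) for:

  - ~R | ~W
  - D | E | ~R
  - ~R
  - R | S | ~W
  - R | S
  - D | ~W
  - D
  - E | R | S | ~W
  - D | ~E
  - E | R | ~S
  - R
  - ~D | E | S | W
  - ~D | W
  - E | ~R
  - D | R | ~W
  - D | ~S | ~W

The formula is unsatisfiable.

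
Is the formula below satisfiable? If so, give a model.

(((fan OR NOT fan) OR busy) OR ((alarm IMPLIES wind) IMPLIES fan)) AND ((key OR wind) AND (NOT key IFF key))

The conjunct NOT key IFF key is unsatisfiable on its own:
  key=F: evaluates to False.
  key=T: evaluates to False.
So the whole conjunction is unsatisfiable.

Unsatisfiable — no assignment works.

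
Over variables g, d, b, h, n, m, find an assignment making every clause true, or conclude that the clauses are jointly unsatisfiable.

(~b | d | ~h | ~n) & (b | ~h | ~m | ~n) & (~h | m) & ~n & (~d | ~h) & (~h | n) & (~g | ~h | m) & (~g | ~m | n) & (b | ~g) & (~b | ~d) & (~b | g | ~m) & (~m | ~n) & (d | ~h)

g: False, d: False, b: True, h: False, n: False, m: False

Unit clause (~n) forces n = False.
In (~h | n) only ~h is left, so h = False.
Set g = False.
Set d = False.
Set b = True.
  then (~b | g | ~m) forces m = False.
All clauses satisfied.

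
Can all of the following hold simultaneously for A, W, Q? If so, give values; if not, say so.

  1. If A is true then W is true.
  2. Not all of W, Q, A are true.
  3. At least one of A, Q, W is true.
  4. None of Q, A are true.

A = False, W = True, Q = False

  (1) A=F ⇒ W: vacuous ✓
  (2) {W, Q, A}: 1/3 true — not all ✓
  (3) {A, Q, W}: 1 true — at least one ✓
  (4) {Q, A}: 0 true — none ✓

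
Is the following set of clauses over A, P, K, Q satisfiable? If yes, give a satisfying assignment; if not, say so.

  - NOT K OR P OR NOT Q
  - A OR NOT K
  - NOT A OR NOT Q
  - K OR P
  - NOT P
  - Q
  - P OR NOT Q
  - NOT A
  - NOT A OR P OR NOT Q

Unsatisfiable — no assignment works.

Case A = True:
  Clause (NOT A) is falsified — contradiction.
Case A = False:
  (A OR NOT K) forces K = False.
  (K OR P) forces P = True.
  Clause (NOT P) is falsified — contradiction.
Both cases fail, so the formula is unsatisfiable.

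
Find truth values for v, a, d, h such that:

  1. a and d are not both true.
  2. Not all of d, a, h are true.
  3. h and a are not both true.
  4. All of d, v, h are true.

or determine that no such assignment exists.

v: True; a: False; d: True; h: True

  (1) a=F, d=T — not both ✓
  (2) {d, a, h}: 2/3 true — not all ✓
  (3) h=T, a=F — not both ✓
  (4) {d, v, h}: all 3 true ✓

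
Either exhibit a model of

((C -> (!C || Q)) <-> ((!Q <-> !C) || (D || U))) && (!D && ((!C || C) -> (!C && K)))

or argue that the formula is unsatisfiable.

C: False, U: True, K: True, D: False, Q: True

  (C -> (!C || Q)) <-> ((!Q <-> !C) || (D || U)) = True
    C -> (!C || Q) = True
      !C || Q = True
        !C = True
    (!Q <-> !C) || (D || U) = True
      !Q <-> !C = False
        !Q = False
        !C = True
      D || U = True
  !D && ((!C || C) -> (!C && K)) = True
    !D = True
    (!C || C) -> (!C && K) = True
      !C || C = True
        !C = True
      !C && K = True
        !C = True
Both conjuncts True, so the formula holds.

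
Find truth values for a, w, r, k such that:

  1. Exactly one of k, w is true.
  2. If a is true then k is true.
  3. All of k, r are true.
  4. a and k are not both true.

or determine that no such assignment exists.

a = False, w = False, r = True, k = True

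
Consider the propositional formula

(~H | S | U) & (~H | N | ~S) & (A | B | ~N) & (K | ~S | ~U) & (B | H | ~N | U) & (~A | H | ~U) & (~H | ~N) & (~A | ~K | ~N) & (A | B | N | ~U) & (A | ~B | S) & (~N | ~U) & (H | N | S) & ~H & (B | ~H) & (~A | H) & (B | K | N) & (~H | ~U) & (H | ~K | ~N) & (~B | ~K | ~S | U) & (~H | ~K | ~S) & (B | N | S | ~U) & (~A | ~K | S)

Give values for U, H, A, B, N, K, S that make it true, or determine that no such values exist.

U: False, H: False, A: False, B: False, N: False, K: True, S: True

Unit clause (~H) forces H = False.
In (~A | H) only ~A is left, so A = False.
Set U = False.
Set B = False.
  then (A | B | ~N) forces N = False.
  then (H | N | S) forces S = True.
  then (B | K | N) forces K = True.
All clauses satisfied.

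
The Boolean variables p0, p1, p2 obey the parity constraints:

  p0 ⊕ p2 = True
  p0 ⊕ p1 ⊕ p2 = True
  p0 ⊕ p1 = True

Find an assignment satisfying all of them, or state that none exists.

p0 = True, p1 = False, p2 = False

p0 ⊕ p2 = T ⊕ F = True ✓
p0 ⊕ p1 ⊕ p2 = T ⊕ F ⊕ F = True ✓
p0 ⊕ p1 = T ⊕ F = True ✓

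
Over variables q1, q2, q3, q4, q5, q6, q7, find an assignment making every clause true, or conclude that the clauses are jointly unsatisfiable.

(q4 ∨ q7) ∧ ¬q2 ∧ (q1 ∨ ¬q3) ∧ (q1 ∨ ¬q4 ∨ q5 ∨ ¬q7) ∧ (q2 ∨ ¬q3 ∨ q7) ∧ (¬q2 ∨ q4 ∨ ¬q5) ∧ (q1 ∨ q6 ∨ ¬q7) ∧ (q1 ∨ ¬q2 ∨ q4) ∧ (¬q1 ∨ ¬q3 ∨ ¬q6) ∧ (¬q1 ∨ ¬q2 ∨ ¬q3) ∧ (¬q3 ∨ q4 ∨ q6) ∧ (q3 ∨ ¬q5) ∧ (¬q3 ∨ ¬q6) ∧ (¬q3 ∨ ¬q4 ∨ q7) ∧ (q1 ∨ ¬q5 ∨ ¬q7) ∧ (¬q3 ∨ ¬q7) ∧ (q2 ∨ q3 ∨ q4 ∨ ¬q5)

q1 = True, q2 = False, q3 = False, q4 = False, q5 = False, q6 = False, q7 = True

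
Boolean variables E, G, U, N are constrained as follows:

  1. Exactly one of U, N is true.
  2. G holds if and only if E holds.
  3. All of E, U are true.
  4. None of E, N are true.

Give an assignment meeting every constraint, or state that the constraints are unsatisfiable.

Unsatisfiable — no assignment works.

Case E = True:
  Constraint (4) is violated (E=T) — contradiction.
Case E = False:
  Constraint (3) is violated (E=F) — contradiction.
Both cases fail — unsatisfiable.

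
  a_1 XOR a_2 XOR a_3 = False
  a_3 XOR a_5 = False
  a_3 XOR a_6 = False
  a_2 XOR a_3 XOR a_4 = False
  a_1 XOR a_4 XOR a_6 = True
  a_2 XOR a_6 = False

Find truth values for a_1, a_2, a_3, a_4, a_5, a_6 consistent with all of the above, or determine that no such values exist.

a_1: False, a_2: True, a_3: True, a_4: False, a_5: True, a_6: True

a_1 XOR a_2 XOR a_3 = F XOR T XOR T = False ✓
a_3 XOR a_5 = T XOR T = False ✓
a_3 XOR a_6 = T XOR T = False ✓
a_2 XOR a_3 XOR a_4 = T XOR T XOR F = False ✓
a_1 XOR a_4 XOR a_6 = F XOR F XOR T = True ✓
a_2 XOR a_6 = T XOR T = False ✓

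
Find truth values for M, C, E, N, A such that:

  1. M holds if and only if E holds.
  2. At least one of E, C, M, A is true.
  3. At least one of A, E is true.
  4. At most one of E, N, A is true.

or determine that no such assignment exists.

M = False; C = False; E = False; N = False; A = True

  (1) M=F, E=F — same ✓
  (2) {E, C, M, A}: 1 true — at least one ✓
  (3) {A, E}: 1 true — at least one ✓
  (4) {E, N, A}: 1 true — at most one ✓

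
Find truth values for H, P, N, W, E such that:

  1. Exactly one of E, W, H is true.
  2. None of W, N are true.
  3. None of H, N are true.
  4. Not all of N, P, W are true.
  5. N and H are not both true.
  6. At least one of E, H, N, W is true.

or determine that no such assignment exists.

H = False; P = True; N = False; W = False; E = True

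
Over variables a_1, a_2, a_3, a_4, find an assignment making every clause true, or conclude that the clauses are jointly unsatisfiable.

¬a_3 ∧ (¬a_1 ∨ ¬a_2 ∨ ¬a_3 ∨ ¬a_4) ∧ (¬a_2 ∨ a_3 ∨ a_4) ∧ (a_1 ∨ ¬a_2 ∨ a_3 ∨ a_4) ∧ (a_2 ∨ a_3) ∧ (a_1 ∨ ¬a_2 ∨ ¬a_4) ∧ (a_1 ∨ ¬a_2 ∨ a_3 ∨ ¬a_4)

Unit clause (¬a_3) forces a_3 = False.
In (a_2 ∨ a_3) only a_2 is left, so a_2 = True.
In (¬a_2 ∨ a_3 ∨ a_4) only a_4 is left, so a_4 = True.
In (a_1 ∨ ¬a_2 ∨ ¬a_4) only a_1 is left, so a_1 = True.
All clauses satisfied.

a_1: True, a_2: True, a_3: False, a_4: True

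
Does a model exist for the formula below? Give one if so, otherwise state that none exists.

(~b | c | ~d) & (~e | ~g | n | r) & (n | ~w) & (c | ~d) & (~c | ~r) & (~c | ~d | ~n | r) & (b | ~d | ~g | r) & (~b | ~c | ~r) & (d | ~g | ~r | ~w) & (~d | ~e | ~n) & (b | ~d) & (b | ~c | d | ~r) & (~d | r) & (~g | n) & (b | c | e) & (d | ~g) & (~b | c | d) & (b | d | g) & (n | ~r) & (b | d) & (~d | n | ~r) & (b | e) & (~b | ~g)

e = False; d = False; b = True; n = True; w = True; c = True; g = False; r = False

Set e = False.
  then (b | e) forces b = True.
  then (~b | ~g) forces g = False.
Try d = True:
  (~b | c | ~d) forces c = True.
  (~c | ~r) forces r = False.
  clause (~d | r) is falsified — backtrack.
So d = False.
  then (~b | c | d) forces c = True.
  then (~c | ~r) forces r = False.
Set n = True.
Set w = True.
All clauses satisfied.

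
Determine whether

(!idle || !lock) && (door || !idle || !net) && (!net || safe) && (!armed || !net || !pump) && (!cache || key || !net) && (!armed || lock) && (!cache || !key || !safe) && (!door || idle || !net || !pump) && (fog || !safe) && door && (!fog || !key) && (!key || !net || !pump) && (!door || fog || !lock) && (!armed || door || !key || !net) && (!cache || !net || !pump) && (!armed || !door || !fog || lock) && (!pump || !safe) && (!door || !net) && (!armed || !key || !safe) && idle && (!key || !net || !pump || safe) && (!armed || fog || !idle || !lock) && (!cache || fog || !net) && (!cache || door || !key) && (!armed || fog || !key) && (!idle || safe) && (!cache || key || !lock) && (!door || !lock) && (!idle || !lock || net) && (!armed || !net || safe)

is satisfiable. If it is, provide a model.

pump=F, cache=T, idle=T, armed=F, key=F, safe=T, fog=T, lock=F, door=T, net=F

Unit clause (door) forces door = True.
In (!door || !net) only !net is left, so net = False.
Unit clause (idle) forces idle = True.
In (!idle || safe) only safe is left, so safe = True.
In (!door || !lock) only !lock is left, so lock = False.
In (!armed || lock) only !armed is left, so armed = False.
In (fog || !safe) only fog is left, so fog = True.
In (!fog || !key) only !key is left, so key = False.
In (!pump || !safe) only !pump is left, so pump = False.
Set cache = True.
All clauses satisfied.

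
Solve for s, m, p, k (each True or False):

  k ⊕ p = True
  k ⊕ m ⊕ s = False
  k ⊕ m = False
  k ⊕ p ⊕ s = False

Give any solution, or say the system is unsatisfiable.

The formula is unsatisfiable.

Adding constraints 1, 2, 3, 4 mod 2: every variable appears an even number of times on the left, so the left side is 0.
But the right sides sum to 1 (mod 2). 0 ≠ 1 — the system is inconsistent.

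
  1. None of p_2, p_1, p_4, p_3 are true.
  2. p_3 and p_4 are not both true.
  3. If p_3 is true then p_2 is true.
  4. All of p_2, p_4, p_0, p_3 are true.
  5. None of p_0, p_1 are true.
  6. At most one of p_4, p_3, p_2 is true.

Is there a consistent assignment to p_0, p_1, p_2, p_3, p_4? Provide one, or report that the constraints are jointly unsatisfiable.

Case p_0 = True:
  Constraint (5) is violated (p_0=T) — contradiction.
Case p_0 = False:
  Constraint (4) is violated (p_0=F) — contradiction.
Both cases fail — unsatisfiable.

UNSATISFIABLE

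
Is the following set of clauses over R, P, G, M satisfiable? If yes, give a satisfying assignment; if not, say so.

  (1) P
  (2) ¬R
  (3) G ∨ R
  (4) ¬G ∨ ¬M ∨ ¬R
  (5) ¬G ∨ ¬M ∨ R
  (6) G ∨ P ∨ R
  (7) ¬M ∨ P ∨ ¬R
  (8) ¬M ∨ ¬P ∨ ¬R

Unit clause (P) forces P = True.
Unit clause (¬R) forces R = False.
In (G ∨ R) only G is left, so G = True.
In (¬G ∨ ¬M ∨ R) only ¬M is left, so M = False.
Check each clause:
  (P): P holds.
  (¬R): ¬R holds.
  (G ∨ R): G holds.
  (¬G ∨ ¬M ∨ ¬R): ¬M holds.
  (¬G ∨ ¬M ∨ R): ¬M holds.
  (G ∨ P ∨ R): G holds.
  (¬M ∨ P ∨ ¬R): ¬M holds.
  (¬M ∨ ¬P ∨ ¬R): ¬M holds.
All clauses satisfied.

R=F, P=T, G=T, M=F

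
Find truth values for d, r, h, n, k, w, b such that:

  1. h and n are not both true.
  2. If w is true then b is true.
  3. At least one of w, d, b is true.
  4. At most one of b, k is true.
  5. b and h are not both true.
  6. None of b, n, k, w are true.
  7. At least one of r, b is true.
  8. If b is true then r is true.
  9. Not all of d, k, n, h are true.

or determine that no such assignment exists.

d=T, r=T, h=T, n=F, k=F, w=F, b=F

  (1) h=T, n=F — not both ✓
  (2) w=F ⇒ b: vacuous ✓
  (3) {w, d, b}: 1 true — at least one ✓
  (4) {b, k}: 0 true — at most one ✓
  (5) b=F, h=T — not both ✓
  (6) {b, n, k, w}: 0 true — none ✓
  (7) {r, b}: 1 true — at least one ✓
  (8) b=F ⇒ r: vacuous ✓
  (9) {d, k, n, h}: 2/4 true — not all ✓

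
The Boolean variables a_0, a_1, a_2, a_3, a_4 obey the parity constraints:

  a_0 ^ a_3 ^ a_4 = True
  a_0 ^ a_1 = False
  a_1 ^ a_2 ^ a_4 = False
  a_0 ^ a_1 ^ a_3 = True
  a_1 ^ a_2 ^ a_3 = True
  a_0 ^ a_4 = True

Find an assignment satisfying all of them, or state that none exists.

The formula is unsatisfiable.

Adding constraints 1, 2, 4, 6 mod 2: every variable appears an even number of times on the left, so the left side is 0.
But the right sides sum to 1 (mod 2). 0 ≠ 1 — the system is inconsistent.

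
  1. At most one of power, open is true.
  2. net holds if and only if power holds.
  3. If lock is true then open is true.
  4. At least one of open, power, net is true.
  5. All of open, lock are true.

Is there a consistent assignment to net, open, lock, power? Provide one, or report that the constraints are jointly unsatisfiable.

net = False; open = True; lock = True; power = False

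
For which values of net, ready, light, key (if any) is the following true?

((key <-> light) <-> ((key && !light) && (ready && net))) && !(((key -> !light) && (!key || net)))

net = False; ready = True; light = False; key = True

  (key <-> light) <-> ((key && !light) && (ready && net)) = True
    key <-> light = False
    (key && !light) && (ready && net) = False
      key && !light = True
        !light = True
      ready && net = False
  !(((key -> !light) && (!key || net))) = True
    (key -> !light) && (!key || net) = False
      key -> !light = True
        !light = True
      !key || net = False
        !key = False
Both conjuncts True, so the formula holds.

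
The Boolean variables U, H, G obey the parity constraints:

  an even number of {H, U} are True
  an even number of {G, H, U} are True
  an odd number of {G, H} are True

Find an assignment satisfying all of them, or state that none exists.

U=T, H=T, G=F

{H, U}: 2 true → even ✓
{G, H, U}: 2 true → even ✓
{G, H}: 1 true → odd ✓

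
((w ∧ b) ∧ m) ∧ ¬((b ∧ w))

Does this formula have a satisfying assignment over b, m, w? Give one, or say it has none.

Case b = True: the formula simplifies to (w ∧ m) ∧ ¬w.
  w = True: the conjunct ¬w is False.
  w = False: the conjunct w is False.
Case b = False: the conjunct b is False.
Both cases fail — unsatisfiable.

No satisfying assignment exists.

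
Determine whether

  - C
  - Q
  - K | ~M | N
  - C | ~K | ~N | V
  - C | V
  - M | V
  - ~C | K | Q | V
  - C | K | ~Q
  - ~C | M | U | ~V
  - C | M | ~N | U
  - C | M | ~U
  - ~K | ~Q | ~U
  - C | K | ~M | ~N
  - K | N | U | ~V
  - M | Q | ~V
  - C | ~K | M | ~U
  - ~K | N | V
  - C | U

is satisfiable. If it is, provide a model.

Q=T; V=F; N=T; C=T; U=F; K=F; M=T

Unit clause (C) forces C = True.
Unit clause (Q) forces Q = True.
Set V = False.
  then (M | V) forces M = True.
Set N = True.
Set U = False.
Set K = False.
All clauses satisfied.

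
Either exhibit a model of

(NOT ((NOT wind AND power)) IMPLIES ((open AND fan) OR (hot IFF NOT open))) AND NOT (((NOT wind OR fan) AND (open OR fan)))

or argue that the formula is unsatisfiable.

open = False, wind = False, hot = False, power = True, fan = False

  NOT ((NOT wind AND power)) IMPLIES ((open AND fan) OR (hot IFF NOT open)) = True
    NOT ((NOT wind AND power)) = False
      NOT wind AND power = True
        NOT wind = True
    (open AND fan) OR (hot IFF NOT open) = False
      open AND fan = False
      hot IFF NOT open = False
        NOT open = True
  NOT (((NOT wind OR fan) AND (open OR fan))) = True
    (NOT wind OR fan) AND (open OR fan) = False
      NOT wind OR fan = True
        NOT wind = True
      open OR fan = False
Both conjuncts True, so the formula holds.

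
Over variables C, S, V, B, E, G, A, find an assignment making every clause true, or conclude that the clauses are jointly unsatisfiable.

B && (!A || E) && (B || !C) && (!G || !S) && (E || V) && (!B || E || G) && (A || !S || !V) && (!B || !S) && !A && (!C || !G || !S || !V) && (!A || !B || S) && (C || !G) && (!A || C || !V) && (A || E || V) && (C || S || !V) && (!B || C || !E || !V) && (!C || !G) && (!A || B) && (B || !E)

C: False, S: False, V: False, B: True, E: True, G: False, A: False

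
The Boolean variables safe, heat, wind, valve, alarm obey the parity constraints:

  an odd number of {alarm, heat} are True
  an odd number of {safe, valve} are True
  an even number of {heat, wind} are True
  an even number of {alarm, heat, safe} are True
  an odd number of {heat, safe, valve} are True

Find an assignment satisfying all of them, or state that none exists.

safe = True, heat = False, wind = False, valve = False, alarm = True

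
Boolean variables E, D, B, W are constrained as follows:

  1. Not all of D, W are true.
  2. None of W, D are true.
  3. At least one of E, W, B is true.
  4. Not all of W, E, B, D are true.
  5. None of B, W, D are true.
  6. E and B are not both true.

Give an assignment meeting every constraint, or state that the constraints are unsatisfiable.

E: True, D: False, B: False, W: False

  (1) {D, W}: 0/2 true — not all ✓
  (2) {W, D}: 0 true — none ✓
  (3) {E, W, B}: 1 true — at least one ✓
  (4) {W, E, B, D}: 1/4 true — not all ✓
  (5) {B, W, D}: 0 true — none ✓
  (6) E=T, B=F — not both ✓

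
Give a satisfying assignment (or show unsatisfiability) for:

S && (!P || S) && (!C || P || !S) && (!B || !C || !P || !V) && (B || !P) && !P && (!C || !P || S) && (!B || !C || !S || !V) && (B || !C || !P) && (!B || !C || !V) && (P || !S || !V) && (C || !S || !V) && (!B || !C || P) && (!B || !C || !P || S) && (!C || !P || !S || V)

S: True, C: False, V: False, P: False, B: False

Unit clause (S) forces S = True.
Unit clause (!P) forces P = False.
In (P || !S || !V) only !V is left, so V = False.
In (!C || P || !S) only !C is left, so C = False.
Set B = False.
All clauses satisfied.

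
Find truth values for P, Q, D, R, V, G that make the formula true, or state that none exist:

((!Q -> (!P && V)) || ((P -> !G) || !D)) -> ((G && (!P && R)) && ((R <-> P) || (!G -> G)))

P = True; Q = False; D = True; R = False; V = False; G = True

  ((!Q -> (!P && V)) || ((P -> !G) || !D)) -> ((G && (!P && R)) && ((R <-> P) || (!G -> G))) = True
    (!Q -> (!P && V)) || ((P -> !G) || !D) = False
      !Q -> (!P && V) = False
        !Q = True
        !P && V = False
          !P = False
      (P -> !G) || !D = False
        P -> !G = False
          !G = False
        !D = False
    (G && (!P && R)) && ((R <-> P) || (!G -> G)) = False
      G && (!P && R) = False
        !P && R = False
          !P = False
      (R <-> P) || (!G -> G) = True
        R <-> P = False
        !G -> G = True
          !G = False
The formula evaluates to True.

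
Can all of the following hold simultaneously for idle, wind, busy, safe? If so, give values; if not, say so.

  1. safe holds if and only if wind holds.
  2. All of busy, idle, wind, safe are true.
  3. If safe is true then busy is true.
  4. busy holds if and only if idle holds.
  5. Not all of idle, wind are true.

Unsatisfiable

Case idle = True:
  (2) forces busy = True.
  (2) forces wind = True.
  Constraint (5) is violated (idle=T, wind=T) — contradiction.
Case idle = False:
  Constraint (2) is violated (idle=F) — contradiction.
Both cases fail — unsatisfiable.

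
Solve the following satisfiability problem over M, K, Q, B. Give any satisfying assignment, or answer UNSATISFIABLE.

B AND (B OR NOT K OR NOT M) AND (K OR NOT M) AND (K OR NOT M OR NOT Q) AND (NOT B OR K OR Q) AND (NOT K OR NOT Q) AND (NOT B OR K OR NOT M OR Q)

Unit clause (B) forces B = True.
Set M = False.
Set K = False.
  then (NOT B OR K OR Q) forces Q = True.
Check each clause:
  (B): B holds.
  (B OR NOT K OR NOT M): B holds.
  (K OR NOT M): NOT M holds.
  (K OR NOT M OR NOT Q): NOT M holds.
  (NOT B OR K OR Q): Q holds.
  (NOT K OR NOT Q): NOT K holds.
  (NOT B OR K OR NOT M OR Q): NOT M holds.
All clauses satisfied.

M = False, K = False, Q = True, B = True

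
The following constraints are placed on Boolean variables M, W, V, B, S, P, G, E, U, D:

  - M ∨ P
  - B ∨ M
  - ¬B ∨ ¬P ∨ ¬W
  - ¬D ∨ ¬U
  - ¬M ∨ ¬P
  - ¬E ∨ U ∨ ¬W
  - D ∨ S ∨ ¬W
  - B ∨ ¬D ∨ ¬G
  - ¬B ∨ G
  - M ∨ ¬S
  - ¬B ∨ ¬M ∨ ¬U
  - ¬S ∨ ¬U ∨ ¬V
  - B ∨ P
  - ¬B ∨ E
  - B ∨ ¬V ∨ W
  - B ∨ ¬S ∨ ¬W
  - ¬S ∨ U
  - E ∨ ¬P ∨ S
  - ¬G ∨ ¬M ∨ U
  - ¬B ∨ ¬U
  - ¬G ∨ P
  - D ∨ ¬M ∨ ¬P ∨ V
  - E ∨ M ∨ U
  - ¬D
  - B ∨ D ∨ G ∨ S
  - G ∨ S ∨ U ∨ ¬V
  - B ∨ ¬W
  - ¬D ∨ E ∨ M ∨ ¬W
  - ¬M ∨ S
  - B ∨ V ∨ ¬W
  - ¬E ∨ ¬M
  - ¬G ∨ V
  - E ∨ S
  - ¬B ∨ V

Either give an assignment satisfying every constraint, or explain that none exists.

Unit clause (¬D) forces D = False.
Try M = True:
  (¬M ∨ ¬P) forces P = False.
  (B ∨ P) forces B = True.
  (¬B ∨ G) forces G = True.
  clause (¬G ∨ P) is falsified — backtrack.
So M = False.
  then (M ∨ P) forces P = True.
  then (B ∨ M) forces B = True.
  then (¬B ∨ ¬P ∨ ¬W) forces W = False.
  then (¬B ∨ G) forces G = True.
  then (M ∨ ¬S) forces S = False.
  then (¬B ∨ E) forces E = True.
  then (¬B ∨ ¬U) forces U = False.
  then (¬G ∨ V) forces V = True.
All clauses satisfied.

M: False, W: False, V: True, B: True, S: False, P: True, G: True, E: True, U: False, D: False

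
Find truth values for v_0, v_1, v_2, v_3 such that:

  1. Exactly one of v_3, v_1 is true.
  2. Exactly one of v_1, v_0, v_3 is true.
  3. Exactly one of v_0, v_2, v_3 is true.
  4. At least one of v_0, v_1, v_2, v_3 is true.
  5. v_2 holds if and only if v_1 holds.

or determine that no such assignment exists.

v_0 = False, v_1 = True, v_2 = True, v_3 = False

  (1) {v_3, v_1}: 1 true — exactly one ✓
  (2) {v_1, v_0, v_3}: 1 true — exactly one ✓
  (3) {v_0, v_2, v_3}: 1 true — exactly one ✓
  (4) {v_0, v_1, v_2, v_3}: 2 true — at least one ✓
  (5) v_2=T, v_1=T — same ✓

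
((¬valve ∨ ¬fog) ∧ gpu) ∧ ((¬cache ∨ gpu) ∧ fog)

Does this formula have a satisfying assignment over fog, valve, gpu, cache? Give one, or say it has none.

fog = True, valve = False, gpu = True, cache = False

  (¬valve ∨ ¬fog) ∧ gpu = True
    ¬valve ∨ ¬fog = True
      ¬valve = True
      ¬fog = False
  (¬cache ∨ gpu) ∧ fog = True
    ¬cache ∨ gpu = True
      ¬cache = True
Both conjuncts True, so the formula holds.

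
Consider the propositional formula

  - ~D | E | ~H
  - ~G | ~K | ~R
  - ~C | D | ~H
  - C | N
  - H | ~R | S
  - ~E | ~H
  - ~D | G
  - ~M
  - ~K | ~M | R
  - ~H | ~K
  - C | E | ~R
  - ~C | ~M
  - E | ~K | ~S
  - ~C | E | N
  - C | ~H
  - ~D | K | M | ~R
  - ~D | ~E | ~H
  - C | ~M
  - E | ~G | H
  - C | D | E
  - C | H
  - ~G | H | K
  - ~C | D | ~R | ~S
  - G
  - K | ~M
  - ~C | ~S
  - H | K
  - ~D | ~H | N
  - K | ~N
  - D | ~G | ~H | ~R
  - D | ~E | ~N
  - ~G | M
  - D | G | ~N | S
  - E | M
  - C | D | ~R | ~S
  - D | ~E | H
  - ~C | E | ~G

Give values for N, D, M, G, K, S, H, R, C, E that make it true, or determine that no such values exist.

Case M = True:
  Clause (~M) is falsified — contradiction.
Case M = False:
  (G) forces G = True.
  Clause (~G | M) is falsified — contradiction.
Both cases fail, so the formula is unsatisfiable.

The formula is unsatisfiable.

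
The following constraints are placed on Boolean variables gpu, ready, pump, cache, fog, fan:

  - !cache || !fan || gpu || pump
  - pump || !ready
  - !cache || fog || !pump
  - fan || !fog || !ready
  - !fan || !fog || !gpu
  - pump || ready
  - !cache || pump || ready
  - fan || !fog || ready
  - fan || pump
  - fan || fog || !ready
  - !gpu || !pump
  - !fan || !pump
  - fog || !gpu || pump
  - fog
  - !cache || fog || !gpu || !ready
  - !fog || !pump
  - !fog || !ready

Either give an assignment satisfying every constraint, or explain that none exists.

Case fog = True:
  (!fog || !pump) forces pump = False.
  (pump || !ready) forces ready = False.
  Clause (pump || ready) is falsified — contradiction.
Case fog = False:
  Clause (fog) is falsified — contradiction.
Both cases fail, so the formula is unsatisfiable.

Unsatisfiable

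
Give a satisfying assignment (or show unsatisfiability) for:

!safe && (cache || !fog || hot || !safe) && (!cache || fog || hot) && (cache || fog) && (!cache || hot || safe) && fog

hot = True, cache = False, fog = True, safe = False

Unit clause (!safe) forces safe = False.
Unit clause (fog) forces fog = True.
Set hot = True.
Set cache = False.
Check each clause:
  (!safe): !safe holds.
  (cache || !fog || hot || !safe): hot holds.
  (!cache || fog || hot): !cache holds.
  (cache || fog): fog holds.
  (!cache || hot || safe): !cache holds.
  (fog): fog holds.
All clauses satisfied.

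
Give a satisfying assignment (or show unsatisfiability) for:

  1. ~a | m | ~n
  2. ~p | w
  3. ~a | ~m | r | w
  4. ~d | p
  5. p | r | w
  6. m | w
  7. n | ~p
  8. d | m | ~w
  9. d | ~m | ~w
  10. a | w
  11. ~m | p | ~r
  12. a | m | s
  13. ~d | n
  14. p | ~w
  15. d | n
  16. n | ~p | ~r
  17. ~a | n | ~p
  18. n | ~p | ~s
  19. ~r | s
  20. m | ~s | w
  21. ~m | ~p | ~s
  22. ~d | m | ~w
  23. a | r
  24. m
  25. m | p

Unit clause (m) forces m = True.
Set a = True.
Try n = False:
  (n | ~p) forces p = False.
  (~d | p) forces d = False.
  clause (d | n) is falsified — backtrack.
So n = True.
Set d = True.
  then (~d | p) forces p = True.
  then (~m | ~p | ~s) forces s = False.
  then (~p | w) forces w = True.
  then (~r | s) forces r = False.
All clauses satisfied.

m = True, a = True, n = True, d = True, r = False, p = True, s = False, w = True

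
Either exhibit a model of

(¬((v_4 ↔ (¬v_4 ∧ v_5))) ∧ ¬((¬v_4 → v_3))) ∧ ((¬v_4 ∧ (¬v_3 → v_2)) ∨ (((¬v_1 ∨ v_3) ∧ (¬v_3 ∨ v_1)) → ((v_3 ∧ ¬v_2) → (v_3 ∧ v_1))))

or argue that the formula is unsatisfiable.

v_1 = True; v_2 = False; v_3 = False; v_4 = False; v_5 = True

  ¬((v_4 ↔ (¬v_4 ∧ v_5))) ∧ ¬((¬v_4 → v_3)) = True
    ¬((v_4 ↔ (¬v_4 ∧ v_5))) = True
      v_4 ↔ (¬v_4 ∧ v_5) = False
        ¬v_4 ∧ v_5 = True
          ¬v_4 = True
    ¬((¬v_4 → v_3)) = True
      ¬v_4 → v_3 = False
        ¬v_4 = True
  (¬v_4 ∧ (¬v_3 → v_2)) ∨ (((¬v_1 ∨ v_3) ∧ (¬v_3 ∨ v_1)) → ((v_3 ∧ ¬v_2) → (v_3 ∧ v_1))) = True
    ¬v_4 ∧ (¬v_3 → v_2) = False
      ¬v_4 = True
      ¬v_3 → v_2 = False
        ¬v_3 = True
    ((¬v_1 ∨ v_3) ∧ (¬v_3 ∨ v_1)) → ((v_3 ∧ ¬v_2) → (v_3 ∧ v_1)) = True
      (¬v_1 ∨ v_3) ∧ (¬v_3 ∨ v_1) = False
        ¬v_1 ∨ v_3 = False
          ¬v_1 = False
        ¬v_3 ∨ v_1 = True
          ¬v_3 = True
      (v_3 ∧ ¬v_2) → (v_3 ∧ v_1) = True
        v_3 ∧ ¬v_2 = False
          ¬v_2 = True
        v_3 ∧ v_1 = False
Both conjuncts True, so the formula holds.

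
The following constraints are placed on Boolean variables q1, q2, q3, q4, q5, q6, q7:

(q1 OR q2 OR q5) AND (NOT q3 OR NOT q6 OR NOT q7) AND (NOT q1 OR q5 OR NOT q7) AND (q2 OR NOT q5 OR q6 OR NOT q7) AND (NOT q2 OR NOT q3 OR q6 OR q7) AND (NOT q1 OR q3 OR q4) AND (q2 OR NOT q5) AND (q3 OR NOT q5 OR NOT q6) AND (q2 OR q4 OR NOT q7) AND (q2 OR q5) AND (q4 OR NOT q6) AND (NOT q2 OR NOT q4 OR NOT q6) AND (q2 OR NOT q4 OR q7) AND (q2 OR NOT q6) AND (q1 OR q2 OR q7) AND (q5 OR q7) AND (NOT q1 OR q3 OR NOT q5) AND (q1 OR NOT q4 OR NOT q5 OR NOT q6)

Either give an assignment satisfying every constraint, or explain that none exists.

Set q1 = False.
Try q2 = False:
  (q1 OR q2 OR q5) forces q5 = True.
  clause (q2 OR NOT q5) is falsified — backtrack.
So q2 = True.
Set q3 = False.
Set q4 = False.
  then (q4 OR NOT q6) forces q6 = False.
Set q5 = False.
  then (q5 OR q7) forces q7 = True.
All clauses satisfied.

q1 = False; q2 = True; q3 = False; q4 = False; q5 = False; q6 = False; q7 = True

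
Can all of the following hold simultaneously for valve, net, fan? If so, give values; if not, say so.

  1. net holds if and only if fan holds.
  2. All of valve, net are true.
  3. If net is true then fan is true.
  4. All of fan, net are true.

valve = True; net = True; fan = True

  (1) net=T, fan=T — same ✓
  (2) {valve, net}: all 2 true ✓
  (3) net=T ⇒ fan: T ✓
  (4) {fan, net}: all 2 true ✓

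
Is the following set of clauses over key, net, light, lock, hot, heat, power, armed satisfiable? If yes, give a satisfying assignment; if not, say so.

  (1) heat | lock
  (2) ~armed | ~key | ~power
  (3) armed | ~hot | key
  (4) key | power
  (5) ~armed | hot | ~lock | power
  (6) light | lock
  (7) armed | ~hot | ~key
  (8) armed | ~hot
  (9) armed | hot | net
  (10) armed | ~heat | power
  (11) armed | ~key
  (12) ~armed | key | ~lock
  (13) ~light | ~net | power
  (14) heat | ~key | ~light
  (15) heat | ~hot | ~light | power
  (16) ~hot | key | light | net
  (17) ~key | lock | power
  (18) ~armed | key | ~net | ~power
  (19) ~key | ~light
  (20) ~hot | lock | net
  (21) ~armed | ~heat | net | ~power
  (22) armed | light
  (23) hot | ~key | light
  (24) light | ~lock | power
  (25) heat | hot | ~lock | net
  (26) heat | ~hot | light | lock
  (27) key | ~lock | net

key: False, net: True, light: True, lock: True, hot: False, heat: True, power: True, armed: False

Set key = False.
  then (key | power) forces power = True.
Set net = True.
  then (~armed | key | ~net | ~power) forces armed = False.
  then (armed | light) forces light = True.
  then (armed | ~hot | key) forces hot = False.
Set lock = True.
Set heat = True.
All clauses satisfied.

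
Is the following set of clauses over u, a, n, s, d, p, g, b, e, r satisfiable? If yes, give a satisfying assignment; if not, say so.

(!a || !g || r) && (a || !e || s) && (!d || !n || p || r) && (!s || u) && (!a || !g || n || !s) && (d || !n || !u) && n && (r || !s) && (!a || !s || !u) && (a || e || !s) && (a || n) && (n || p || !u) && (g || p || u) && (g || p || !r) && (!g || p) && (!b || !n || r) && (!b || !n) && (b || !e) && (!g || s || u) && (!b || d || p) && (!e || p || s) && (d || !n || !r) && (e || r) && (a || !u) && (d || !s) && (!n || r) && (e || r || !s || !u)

Unit clause (n) forces n = True.
In (!b || !n) only !b is left, so b = False.
In (b || !e) only !e is left, so e = False.
In (e || r) only r is left, so r = True.
In (d || !n || !r) only d is left, so d = True.
Set u = True.
  then (a || !u) forces a = True.
  then (!a || !s || !u) forces s = False.
Set p = True.
Set g = True.
All clauses satisfied.

u=T, a=T, n=T, s=F, d=T, p=T, g=T, b=F, e=F, r=T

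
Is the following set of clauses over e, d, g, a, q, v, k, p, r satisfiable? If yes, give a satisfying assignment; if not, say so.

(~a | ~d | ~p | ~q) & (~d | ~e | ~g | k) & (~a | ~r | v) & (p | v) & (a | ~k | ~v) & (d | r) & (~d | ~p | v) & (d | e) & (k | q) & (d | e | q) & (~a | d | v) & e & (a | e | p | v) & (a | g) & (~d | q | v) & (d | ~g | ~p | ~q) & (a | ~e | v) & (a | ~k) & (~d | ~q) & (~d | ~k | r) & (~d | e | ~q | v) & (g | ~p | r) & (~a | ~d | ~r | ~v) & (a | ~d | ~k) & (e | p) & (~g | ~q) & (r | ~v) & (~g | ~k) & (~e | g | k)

e = True, d = False, g = False, a = True, q = False, v = True, k = True, p = True, r = True

Unit clause (e) forces e = True.
Set d = False.
  then (d | r) forces r = True.
Try g = True:
  (~g | ~q) forces q = False.
  (k | q) forces k = True.
  clause (~g | ~k) is falsified — backtrack.
So g = False.
  then (a | g) forces a = True.
  then (~e | g | k) forces k = True.
  then (~a | ~r | v) forces v = True.
Set q = False.
Set p = True.
All clauses satisfied.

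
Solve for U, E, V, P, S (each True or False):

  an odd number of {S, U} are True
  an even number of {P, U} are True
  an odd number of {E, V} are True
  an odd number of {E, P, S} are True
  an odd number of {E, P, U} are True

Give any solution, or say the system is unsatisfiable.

Adding constraints 1, 4, 5 mod 2: every variable appears an even number of times on the left, so the left side is 0.
But the right sides sum to 1 (mod 2). 0 ≠ 1 — the system is inconsistent.

The formula is unsatisfiable.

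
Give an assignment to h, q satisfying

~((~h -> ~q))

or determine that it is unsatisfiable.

h=F, q=T

  ~((~h -> ~q)) = True
    ~h -> ~q = False
      ~h = True
      ~q = False
The formula evaluates to True.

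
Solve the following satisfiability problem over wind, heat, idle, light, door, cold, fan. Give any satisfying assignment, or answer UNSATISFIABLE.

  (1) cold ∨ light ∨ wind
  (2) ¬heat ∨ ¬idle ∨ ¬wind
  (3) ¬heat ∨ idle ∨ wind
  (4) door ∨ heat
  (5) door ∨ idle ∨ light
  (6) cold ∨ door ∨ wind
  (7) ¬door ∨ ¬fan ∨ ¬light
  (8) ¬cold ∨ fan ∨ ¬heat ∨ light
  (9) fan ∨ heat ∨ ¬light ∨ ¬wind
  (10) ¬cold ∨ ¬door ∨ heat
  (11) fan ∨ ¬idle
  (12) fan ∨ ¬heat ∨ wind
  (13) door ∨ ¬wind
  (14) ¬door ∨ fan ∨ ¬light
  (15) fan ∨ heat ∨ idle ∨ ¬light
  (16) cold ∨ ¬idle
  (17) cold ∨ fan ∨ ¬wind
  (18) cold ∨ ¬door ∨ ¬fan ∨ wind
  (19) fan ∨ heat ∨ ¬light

Set wind = False.
Set heat = True.
  then (¬heat ∨ idle ∨ wind) forces idle = True.
  then (fan ∨ ¬idle) forces fan = True.
  then (cold ∨ ¬idle) forces cold = True.
Set light = False.
Set door = False.
All clauses satisfied.

wind=F; heat=T; idle=T; light=F; door=F; cold=T; fan=T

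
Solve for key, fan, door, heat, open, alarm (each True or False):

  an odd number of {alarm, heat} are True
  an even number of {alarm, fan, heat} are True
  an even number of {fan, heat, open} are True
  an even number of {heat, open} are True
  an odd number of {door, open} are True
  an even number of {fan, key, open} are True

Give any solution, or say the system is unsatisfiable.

Unsatisfiable — no assignment works.

Adding constraints 1, 2, 3, 4 mod 2: every variable appears an even number of times on the left, so the left side is 0.
But the right sides sum to 1 (mod 2). 0 ≠ 1 — the system is inconsistent.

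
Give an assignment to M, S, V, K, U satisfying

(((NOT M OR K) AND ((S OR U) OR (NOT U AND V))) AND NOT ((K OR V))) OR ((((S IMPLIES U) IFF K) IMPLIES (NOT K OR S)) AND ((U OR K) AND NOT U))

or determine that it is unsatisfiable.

M: False, S: True, V: False, K: False, U: True

  (((NOT M OR K) AND ((S OR U) OR (NOT U AND V))) AND NOT ((K OR V))) OR ((((S IMPLIES U) IFF K) IMPLIES (NOT K OR S)) AND ((U OR K) AND NOT U)) = True
    ((NOT M OR K) AND ((S OR U) OR (NOT U AND V))) AND NOT ((K OR V)) = True
      (NOT M OR K) AND ((S OR U) OR (NOT U AND V)) = True
        NOT M OR K = True
          NOT M = True
        (S OR U) OR (NOT U AND V) = True
          S OR U = True
          NOT U AND V = False
            NOT U = False
      NOT ((K OR V)) = True
        K OR V = False
    (((S IMPLIES U) IFF K) IMPLIES (NOT K OR S)) AND ((U OR K) AND NOT U) = False
      ((S IMPLIES U) IFF K) IMPLIES (NOT K OR S) = True
        (S IMPLIES U) IFF K = False
          S IMPLIES U = True
        NOT K OR S = True
          NOT K = True
      (U OR K) AND NOT U = False
        U OR K = True
        NOT U = False
The formula evaluates to True.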